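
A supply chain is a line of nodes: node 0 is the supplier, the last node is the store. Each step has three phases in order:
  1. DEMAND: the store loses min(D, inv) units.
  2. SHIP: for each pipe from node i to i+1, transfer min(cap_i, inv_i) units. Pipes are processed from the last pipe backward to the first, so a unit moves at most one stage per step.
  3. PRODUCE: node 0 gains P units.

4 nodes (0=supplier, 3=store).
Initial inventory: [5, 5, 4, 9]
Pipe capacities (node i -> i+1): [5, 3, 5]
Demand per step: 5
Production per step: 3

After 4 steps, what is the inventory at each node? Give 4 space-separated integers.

Step 1: demand=5,sold=5 ship[2->3]=4 ship[1->2]=3 ship[0->1]=5 prod=3 -> inv=[3 7 3 8]
Step 2: demand=5,sold=5 ship[2->3]=3 ship[1->2]=3 ship[0->1]=3 prod=3 -> inv=[3 7 3 6]
Step 3: demand=5,sold=5 ship[2->3]=3 ship[1->2]=3 ship[0->1]=3 prod=3 -> inv=[3 7 3 4]
Step 4: demand=5,sold=4 ship[2->3]=3 ship[1->2]=3 ship[0->1]=3 prod=3 -> inv=[3 7 3 3]

3 7 3 3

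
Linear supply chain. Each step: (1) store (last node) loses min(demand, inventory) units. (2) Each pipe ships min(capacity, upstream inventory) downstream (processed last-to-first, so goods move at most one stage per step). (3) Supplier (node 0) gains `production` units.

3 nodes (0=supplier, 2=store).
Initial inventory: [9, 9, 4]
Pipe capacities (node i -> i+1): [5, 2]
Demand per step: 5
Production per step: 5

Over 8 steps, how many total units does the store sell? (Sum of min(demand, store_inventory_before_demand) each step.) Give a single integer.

Step 1: sold=4 (running total=4) -> [9 12 2]
Step 2: sold=2 (running total=6) -> [9 15 2]
Step 3: sold=2 (running total=8) -> [9 18 2]
Step 4: sold=2 (running total=10) -> [9 21 2]
Step 5: sold=2 (running total=12) -> [9 24 2]
Step 6: sold=2 (running total=14) -> [9 27 2]
Step 7: sold=2 (running total=16) -> [9 30 2]
Step 8: sold=2 (running total=18) -> [9 33 2]

Answer: 18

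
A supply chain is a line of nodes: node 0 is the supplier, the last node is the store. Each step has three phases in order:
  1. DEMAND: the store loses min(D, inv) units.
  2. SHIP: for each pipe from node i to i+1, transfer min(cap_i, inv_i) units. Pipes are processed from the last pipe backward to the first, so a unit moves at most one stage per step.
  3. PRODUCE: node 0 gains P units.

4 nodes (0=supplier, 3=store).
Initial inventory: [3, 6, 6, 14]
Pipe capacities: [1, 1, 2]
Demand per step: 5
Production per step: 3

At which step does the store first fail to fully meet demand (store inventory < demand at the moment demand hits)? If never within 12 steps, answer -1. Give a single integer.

Step 1: demand=5,sold=5 ship[2->3]=2 ship[1->2]=1 ship[0->1]=1 prod=3 -> [5 6 5 11]
Step 2: demand=5,sold=5 ship[2->3]=2 ship[1->2]=1 ship[0->1]=1 prod=3 -> [7 6 4 8]
Step 3: demand=5,sold=5 ship[2->3]=2 ship[1->2]=1 ship[0->1]=1 prod=3 -> [9 6 3 5]
Step 4: demand=5,sold=5 ship[2->3]=2 ship[1->2]=1 ship[0->1]=1 prod=3 -> [11 6 2 2]
Step 5: demand=5,sold=2 ship[2->3]=2 ship[1->2]=1 ship[0->1]=1 prod=3 -> [13 6 1 2]
Step 6: demand=5,sold=2 ship[2->3]=1 ship[1->2]=1 ship[0->1]=1 prod=3 -> [15 6 1 1]
Step 7: demand=5,sold=1 ship[2->3]=1 ship[1->2]=1 ship[0->1]=1 prod=3 -> [17 6 1 1]
Step 8: demand=5,sold=1 ship[2->3]=1 ship[1->2]=1 ship[0->1]=1 prod=3 -> [19 6 1 1]
Step 9: demand=5,sold=1 ship[2->3]=1 ship[1->2]=1 ship[0->1]=1 prod=3 -> [21 6 1 1]
Step 10: demand=5,sold=1 ship[2->3]=1 ship[1->2]=1 ship[0->1]=1 prod=3 -> [23 6 1 1]
Step 11: demand=5,sold=1 ship[2->3]=1 ship[1->2]=1 ship[0->1]=1 prod=3 -> [25 6 1 1]
Step 12: demand=5,sold=1 ship[2->3]=1 ship[1->2]=1 ship[0->1]=1 prod=3 -> [27 6 1 1]
First stockout at step 5

5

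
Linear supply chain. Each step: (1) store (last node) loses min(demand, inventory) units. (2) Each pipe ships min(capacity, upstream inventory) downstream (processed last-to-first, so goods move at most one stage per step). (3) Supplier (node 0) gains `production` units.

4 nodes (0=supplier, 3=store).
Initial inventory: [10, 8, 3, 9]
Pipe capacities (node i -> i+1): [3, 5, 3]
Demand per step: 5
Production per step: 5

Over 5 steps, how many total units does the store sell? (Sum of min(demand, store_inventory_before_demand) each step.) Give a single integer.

Step 1: sold=5 (running total=5) -> [12 6 5 7]
Step 2: sold=5 (running total=10) -> [14 4 7 5]
Step 3: sold=5 (running total=15) -> [16 3 8 3]
Step 4: sold=3 (running total=18) -> [18 3 8 3]
Step 5: sold=3 (running total=21) -> [20 3 8 3]

Answer: 21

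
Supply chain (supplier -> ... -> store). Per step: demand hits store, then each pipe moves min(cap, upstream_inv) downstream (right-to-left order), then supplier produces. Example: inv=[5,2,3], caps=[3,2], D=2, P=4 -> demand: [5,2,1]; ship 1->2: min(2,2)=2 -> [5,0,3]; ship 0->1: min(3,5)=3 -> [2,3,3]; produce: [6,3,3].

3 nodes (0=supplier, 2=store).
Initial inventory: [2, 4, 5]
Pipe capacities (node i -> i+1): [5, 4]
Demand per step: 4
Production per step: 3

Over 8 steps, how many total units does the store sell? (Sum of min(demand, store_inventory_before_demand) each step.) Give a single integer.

Step 1: sold=4 (running total=4) -> [3 2 5]
Step 2: sold=4 (running total=8) -> [3 3 3]
Step 3: sold=3 (running total=11) -> [3 3 3]
Step 4: sold=3 (running total=14) -> [3 3 3]
Step 5: sold=3 (running total=17) -> [3 3 3]
Step 6: sold=3 (running total=20) -> [3 3 3]
Step 7: sold=3 (running total=23) -> [3 3 3]
Step 8: sold=3 (running total=26) -> [3 3 3]

Answer: 26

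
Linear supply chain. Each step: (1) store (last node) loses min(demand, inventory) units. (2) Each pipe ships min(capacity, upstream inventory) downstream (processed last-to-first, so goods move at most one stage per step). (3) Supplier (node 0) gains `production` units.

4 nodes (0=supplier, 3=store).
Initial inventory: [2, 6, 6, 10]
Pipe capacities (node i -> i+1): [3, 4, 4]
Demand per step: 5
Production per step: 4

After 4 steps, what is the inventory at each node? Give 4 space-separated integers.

Step 1: demand=5,sold=5 ship[2->3]=4 ship[1->2]=4 ship[0->1]=2 prod=4 -> inv=[4 4 6 9]
Step 2: demand=5,sold=5 ship[2->3]=4 ship[1->2]=4 ship[0->1]=3 prod=4 -> inv=[5 3 6 8]
Step 3: demand=5,sold=5 ship[2->3]=4 ship[1->2]=3 ship[0->1]=3 prod=4 -> inv=[6 3 5 7]
Step 4: demand=5,sold=5 ship[2->3]=4 ship[1->2]=3 ship[0->1]=3 prod=4 -> inv=[7 3 4 6]

7 3 4 6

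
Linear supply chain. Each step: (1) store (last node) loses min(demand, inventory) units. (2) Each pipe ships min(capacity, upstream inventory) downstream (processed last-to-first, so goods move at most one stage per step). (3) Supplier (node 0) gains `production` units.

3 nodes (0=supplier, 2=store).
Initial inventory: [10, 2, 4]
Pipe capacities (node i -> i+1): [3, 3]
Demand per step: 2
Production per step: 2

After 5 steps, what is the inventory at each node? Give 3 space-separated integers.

Step 1: demand=2,sold=2 ship[1->2]=2 ship[0->1]=3 prod=2 -> inv=[9 3 4]
Step 2: demand=2,sold=2 ship[1->2]=3 ship[0->1]=3 prod=2 -> inv=[8 3 5]
Step 3: demand=2,sold=2 ship[1->2]=3 ship[0->1]=3 prod=2 -> inv=[7 3 6]
Step 4: demand=2,sold=2 ship[1->2]=3 ship[0->1]=3 prod=2 -> inv=[6 3 7]
Step 5: demand=2,sold=2 ship[1->2]=3 ship[0->1]=3 prod=2 -> inv=[5 3 8]

5 3 8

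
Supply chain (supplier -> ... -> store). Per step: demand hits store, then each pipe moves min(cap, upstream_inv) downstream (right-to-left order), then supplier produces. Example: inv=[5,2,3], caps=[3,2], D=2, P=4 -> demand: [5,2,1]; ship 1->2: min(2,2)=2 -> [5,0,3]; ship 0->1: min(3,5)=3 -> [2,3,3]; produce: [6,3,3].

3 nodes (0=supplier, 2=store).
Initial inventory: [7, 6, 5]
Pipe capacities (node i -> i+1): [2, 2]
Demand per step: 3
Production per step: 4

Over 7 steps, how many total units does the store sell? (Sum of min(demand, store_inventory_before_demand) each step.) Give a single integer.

Answer: 17

Derivation:
Step 1: sold=3 (running total=3) -> [9 6 4]
Step 2: sold=3 (running total=6) -> [11 6 3]
Step 3: sold=3 (running total=9) -> [13 6 2]
Step 4: sold=2 (running total=11) -> [15 6 2]
Step 5: sold=2 (running total=13) -> [17 6 2]
Step 6: sold=2 (running total=15) -> [19 6 2]
Step 7: sold=2 (running total=17) -> [21 6 2]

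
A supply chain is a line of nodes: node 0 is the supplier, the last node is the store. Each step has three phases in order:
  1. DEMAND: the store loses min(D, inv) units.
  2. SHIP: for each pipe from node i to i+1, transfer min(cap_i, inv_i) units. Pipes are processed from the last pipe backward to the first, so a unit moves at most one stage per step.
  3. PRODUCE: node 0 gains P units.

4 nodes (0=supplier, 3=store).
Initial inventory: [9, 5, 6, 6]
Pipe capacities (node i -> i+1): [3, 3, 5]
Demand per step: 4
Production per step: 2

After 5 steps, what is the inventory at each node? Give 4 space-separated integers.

Step 1: demand=4,sold=4 ship[2->3]=5 ship[1->2]=3 ship[0->1]=3 prod=2 -> inv=[8 5 4 7]
Step 2: demand=4,sold=4 ship[2->3]=4 ship[1->2]=3 ship[0->1]=3 prod=2 -> inv=[7 5 3 7]
Step 3: demand=4,sold=4 ship[2->3]=3 ship[1->2]=3 ship[0->1]=3 prod=2 -> inv=[6 5 3 6]
Step 4: demand=4,sold=4 ship[2->3]=3 ship[1->2]=3 ship[0->1]=3 prod=2 -> inv=[5 5 3 5]
Step 5: demand=4,sold=4 ship[2->3]=3 ship[1->2]=3 ship[0->1]=3 prod=2 -> inv=[4 5 3 4]

4 5 3 4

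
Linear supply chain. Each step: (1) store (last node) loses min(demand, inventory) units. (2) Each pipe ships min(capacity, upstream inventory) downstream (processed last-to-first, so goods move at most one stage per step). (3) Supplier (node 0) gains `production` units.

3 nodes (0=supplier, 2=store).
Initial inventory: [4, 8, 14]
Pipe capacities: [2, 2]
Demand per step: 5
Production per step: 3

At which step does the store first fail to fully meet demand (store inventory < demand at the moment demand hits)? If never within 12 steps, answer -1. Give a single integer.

Step 1: demand=5,sold=5 ship[1->2]=2 ship[0->1]=2 prod=3 -> [5 8 11]
Step 2: demand=5,sold=5 ship[1->2]=2 ship[0->1]=2 prod=3 -> [6 8 8]
Step 3: demand=5,sold=5 ship[1->2]=2 ship[0->1]=2 prod=3 -> [7 8 5]
Step 4: demand=5,sold=5 ship[1->2]=2 ship[0->1]=2 prod=3 -> [8 8 2]
Step 5: demand=5,sold=2 ship[1->2]=2 ship[0->1]=2 prod=3 -> [9 8 2]
Step 6: demand=5,sold=2 ship[1->2]=2 ship[0->1]=2 prod=3 -> [10 8 2]
Step 7: demand=5,sold=2 ship[1->2]=2 ship[0->1]=2 prod=3 -> [11 8 2]
Step 8: demand=5,sold=2 ship[1->2]=2 ship[0->1]=2 prod=3 -> [12 8 2]
Step 9: demand=5,sold=2 ship[1->2]=2 ship[0->1]=2 prod=3 -> [13 8 2]
Step 10: demand=5,sold=2 ship[1->2]=2 ship[0->1]=2 prod=3 -> [14 8 2]
Step 11: demand=5,sold=2 ship[1->2]=2 ship[0->1]=2 prod=3 -> [15 8 2]
Step 12: demand=5,sold=2 ship[1->2]=2 ship[0->1]=2 prod=3 -> [16 8 2]
First stockout at step 5

5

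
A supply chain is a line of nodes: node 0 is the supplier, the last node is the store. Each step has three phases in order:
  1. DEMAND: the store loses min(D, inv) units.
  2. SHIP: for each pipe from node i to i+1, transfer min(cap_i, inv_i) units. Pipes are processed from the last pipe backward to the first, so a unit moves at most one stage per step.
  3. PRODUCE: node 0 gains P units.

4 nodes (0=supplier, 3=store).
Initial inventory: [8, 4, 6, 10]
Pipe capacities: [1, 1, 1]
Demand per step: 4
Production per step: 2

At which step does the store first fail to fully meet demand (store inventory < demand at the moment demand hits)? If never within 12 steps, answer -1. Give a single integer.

Step 1: demand=4,sold=4 ship[2->3]=1 ship[1->2]=1 ship[0->1]=1 prod=2 -> [9 4 6 7]
Step 2: demand=4,sold=4 ship[2->3]=1 ship[1->2]=1 ship[0->1]=1 prod=2 -> [10 4 6 4]
Step 3: demand=4,sold=4 ship[2->3]=1 ship[1->2]=1 ship[0->1]=1 prod=2 -> [11 4 6 1]
Step 4: demand=4,sold=1 ship[2->3]=1 ship[1->2]=1 ship[0->1]=1 prod=2 -> [12 4 6 1]
Step 5: demand=4,sold=1 ship[2->3]=1 ship[1->2]=1 ship[0->1]=1 prod=2 -> [13 4 6 1]
Step 6: demand=4,sold=1 ship[2->3]=1 ship[1->2]=1 ship[0->1]=1 prod=2 -> [14 4 6 1]
Step 7: demand=4,sold=1 ship[2->3]=1 ship[1->2]=1 ship[0->1]=1 prod=2 -> [15 4 6 1]
Step 8: demand=4,sold=1 ship[2->3]=1 ship[1->2]=1 ship[0->1]=1 prod=2 -> [16 4 6 1]
Step 9: demand=4,sold=1 ship[2->3]=1 ship[1->2]=1 ship[0->1]=1 prod=2 -> [17 4 6 1]
Step 10: demand=4,sold=1 ship[2->3]=1 ship[1->2]=1 ship[0->1]=1 prod=2 -> [18 4 6 1]
Step 11: demand=4,sold=1 ship[2->3]=1 ship[1->2]=1 ship[0->1]=1 prod=2 -> [19 4 6 1]
Step 12: demand=4,sold=1 ship[2->3]=1 ship[1->2]=1 ship[0->1]=1 prod=2 -> [20 4 6 1]
First stockout at step 4

4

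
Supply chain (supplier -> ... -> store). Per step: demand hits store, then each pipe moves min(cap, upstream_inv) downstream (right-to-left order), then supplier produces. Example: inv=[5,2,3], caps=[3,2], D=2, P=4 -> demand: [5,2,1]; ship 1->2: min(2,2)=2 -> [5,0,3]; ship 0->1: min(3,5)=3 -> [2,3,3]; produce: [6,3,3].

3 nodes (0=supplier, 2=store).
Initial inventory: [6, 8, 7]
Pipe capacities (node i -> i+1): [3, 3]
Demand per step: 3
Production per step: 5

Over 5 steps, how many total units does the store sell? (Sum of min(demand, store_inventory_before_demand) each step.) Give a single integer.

Step 1: sold=3 (running total=3) -> [8 8 7]
Step 2: sold=3 (running total=6) -> [10 8 7]
Step 3: sold=3 (running total=9) -> [12 8 7]
Step 4: sold=3 (running total=12) -> [14 8 7]
Step 5: sold=3 (running total=15) -> [16 8 7]

Answer: 15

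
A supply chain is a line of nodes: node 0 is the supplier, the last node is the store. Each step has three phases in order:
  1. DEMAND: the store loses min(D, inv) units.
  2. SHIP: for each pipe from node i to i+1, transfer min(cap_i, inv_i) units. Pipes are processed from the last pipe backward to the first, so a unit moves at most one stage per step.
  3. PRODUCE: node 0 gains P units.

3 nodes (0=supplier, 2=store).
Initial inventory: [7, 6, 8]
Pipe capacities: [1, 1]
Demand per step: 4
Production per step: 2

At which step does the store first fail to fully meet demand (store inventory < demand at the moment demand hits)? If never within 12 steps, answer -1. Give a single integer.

Step 1: demand=4,sold=4 ship[1->2]=1 ship[0->1]=1 prod=2 -> [8 6 5]
Step 2: demand=4,sold=4 ship[1->2]=1 ship[0->1]=1 prod=2 -> [9 6 2]
Step 3: demand=4,sold=2 ship[1->2]=1 ship[0->1]=1 prod=2 -> [10 6 1]
Step 4: demand=4,sold=1 ship[1->2]=1 ship[0->1]=1 prod=2 -> [11 6 1]
Step 5: demand=4,sold=1 ship[1->2]=1 ship[0->1]=1 prod=2 -> [12 6 1]
Step 6: demand=4,sold=1 ship[1->2]=1 ship[0->1]=1 prod=2 -> [13 6 1]
Step 7: demand=4,sold=1 ship[1->2]=1 ship[0->1]=1 prod=2 -> [14 6 1]
Step 8: demand=4,sold=1 ship[1->2]=1 ship[0->1]=1 prod=2 -> [15 6 1]
Step 9: demand=4,sold=1 ship[1->2]=1 ship[0->1]=1 prod=2 -> [16 6 1]
Step 10: demand=4,sold=1 ship[1->2]=1 ship[0->1]=1 prod=2 -> [17 6 1]
Step 11: demand=4,sold=1 ship[1->2]=1 ship[0->1]=1 prod=2 -> [18 6 1]
Step 12: demand=4,sold=1 ship[1->2]=1 ship[0->1]=1 prod=2 -> [19 6 1]
First stockout at step 3

3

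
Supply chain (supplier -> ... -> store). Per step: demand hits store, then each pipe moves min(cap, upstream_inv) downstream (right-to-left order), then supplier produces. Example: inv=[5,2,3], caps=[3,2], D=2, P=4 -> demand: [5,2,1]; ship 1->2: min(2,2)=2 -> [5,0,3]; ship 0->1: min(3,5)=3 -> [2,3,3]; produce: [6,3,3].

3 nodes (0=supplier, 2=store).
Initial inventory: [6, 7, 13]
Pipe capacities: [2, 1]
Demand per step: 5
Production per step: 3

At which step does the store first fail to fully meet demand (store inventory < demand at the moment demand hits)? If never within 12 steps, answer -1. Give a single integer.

Step 1: demand=5,sold=5 ship[1->2]=1 ship[0->1]=2 prod=3 -> [7 8 9]
Step 2: demand=5,sold=5 ship[1->2]=1 ship[0->1]=2 prod=3 -> [8 9 5]
Step 3: demand=5,sold=5 ship[1->2]=1 ship[0->1]=2 prod=3 -> [9 10 1]
Step 4: demand=5,sold=1 ship[1->2]=1 ship[0->1]=2 prod=3 -> [10 11 1]
Step 5: demand=5,sold=1 ship[1->2]=1 ship[0->1]=2 prod=3 -> [11 12 1]
Step 6: demand=5,sold=1 ship[1->2]=1 ship[0->1]=2 prod=3 -> [12 13 1]
Step 7: demand=5,sold=1 ship[1->2]=1 ship[0->1]=2 prod=3 -> [13 14 1]
Step 8: demand=5,sold=1 ship[1->2]=1 ship[0->1]=2 prod=3 -> [14 15 1]
Step 9: demand=5,sold=1 ship[1->2]=1 ship[0->1]=2 prod=3 -> [15 16 1]
Step 10: demand=5,sold=1 ship[1->2]=1 ship[0->1]=2 prod=3 -> [16 17 1]
Step 11: demand=5,sold=1 ship[1->2]=1 ship[0->1]=2 prod=3 -> [17 18 1]
Step 12: demand=5,sold=1 ship[1->2]=1 ship[0->1]=2 prod=3 -> [18 19 1]
First stockout at step 4

4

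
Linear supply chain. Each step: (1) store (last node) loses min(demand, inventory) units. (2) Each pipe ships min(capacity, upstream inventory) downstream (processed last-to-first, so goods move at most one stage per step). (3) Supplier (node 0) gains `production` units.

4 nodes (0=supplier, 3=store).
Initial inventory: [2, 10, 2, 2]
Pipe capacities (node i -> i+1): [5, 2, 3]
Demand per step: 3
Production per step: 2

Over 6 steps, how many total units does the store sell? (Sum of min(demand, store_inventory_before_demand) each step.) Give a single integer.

Step 1: sold=2 (running total=2) -> [2 10 2 2]
Step 2: sold=2 (running total=4) -> [2 10 2 2]
Step 3: sold=2 (running total=6) -> [2 10 2 2]
Step 4: sold=2 (running total=8) -> [2 10 2 2]
Step 5: sold=2 (running total=10) -> [2 10 2 2]
Step 6: sold=2 (running total=12) -> [2 10 2 2]

Answer: 12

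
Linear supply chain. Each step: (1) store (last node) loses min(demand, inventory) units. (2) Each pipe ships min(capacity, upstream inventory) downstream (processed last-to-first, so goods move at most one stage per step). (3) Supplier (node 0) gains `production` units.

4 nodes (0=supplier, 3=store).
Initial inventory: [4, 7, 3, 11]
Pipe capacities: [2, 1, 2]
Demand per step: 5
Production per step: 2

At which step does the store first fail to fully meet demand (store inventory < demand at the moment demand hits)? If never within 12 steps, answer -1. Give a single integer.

Step 1: demand=5,sold=5 ship[2->3]=2 ship[1->2]=1 ship[0->1]=2 prod=2 -> [4 8 2 8]
Step 2: demand=5,sold=5 ship[2->3]=2 ship[1->2]=1 ship[0->1]=2 prod=2 -> [4 9 1 5]
Step 3: demand=5,sold=5 ship[2->3]=1 ship[1->2]=1 ship[0->1]=2 prod=2 -> [4 10 1 1]
Step 4: demand=5,sold=1 ship[2->3]=1 ship[1->2]=1 ship[0->1]=2 prod=2 -> [4 11 1 1]
Step 5: demand=5,sold=1 ship[2->3]=1 ship[1->2]=1 ship[0->1]=2 prod=2 -> [4 12 1 1]
Step 6: demand=5,sold=1 ship[2->3]=1 ship[1->2]=1 ship[0->1]=2 prod=2 -> [4 13 1 1]
Step 7: demand=5,sold=1 ship[2->3]=1 ship[1->2]=1 ship[0->1]=2 prod=2 -> [4 14 1 1]
Step 8: demand=5,sold=1 ship[2->3]=1 ship[1->2]=1 ship[0->1]=2 prod=2 -> [4 15 1 1]
Step 9: demand=5,sold=1 ship[2->3]=1 ship[1->2]=1 ship[0->1]=2 prod=2 -> [4 16 1 1]
Step 10: demand=5,sold=1 ship[2->3]=1 ship[1->2]=1 ship[0->1]=2 prod=2 -> [4 17 1 1]
Step 11: demand=5,sold=1 ship[2->3]=1 ship[1->2]=1 ship[0->1]=2 prod=2 -> [4 18 1 1]
Step 12: demand=5,sold=1 ship[2->3]=1 ship[1->2]=1 ship[0->1]=2 prod=2 -> [4 19 1 1]
First stockout at step 4

4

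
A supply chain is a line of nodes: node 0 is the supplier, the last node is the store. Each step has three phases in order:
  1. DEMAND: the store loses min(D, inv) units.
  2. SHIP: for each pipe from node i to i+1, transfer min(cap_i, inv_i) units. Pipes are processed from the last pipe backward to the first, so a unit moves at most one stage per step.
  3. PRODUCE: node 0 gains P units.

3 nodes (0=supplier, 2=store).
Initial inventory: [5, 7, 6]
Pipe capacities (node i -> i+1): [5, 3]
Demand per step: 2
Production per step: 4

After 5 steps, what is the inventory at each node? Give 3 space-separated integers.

Step 1: demand=2,sold=2 ship[1->2]=3 ship[0->1]=5 prod=4 -> inv=[4 9 7]
Step 2: demand=2,sold=2 ship[1->2]=3 ship[0->1]=4 prod=4 -> inv=[4 10 8]
Step 3: demand=2,sold=2 ship[1->2]=3 ship[0->1]=4 prod=4 -> inv=[4 11 9]
Step 4: demand=2,sold=2 ship[1->2]=3 ship[0->1]=4 prod=4 -> inv=[4 12 10]
Step 5: demand=2,sold=2 ship[1->2]=3 ship[0->1]=4 prod=4 -> inv=[4 13 11]

4 13 11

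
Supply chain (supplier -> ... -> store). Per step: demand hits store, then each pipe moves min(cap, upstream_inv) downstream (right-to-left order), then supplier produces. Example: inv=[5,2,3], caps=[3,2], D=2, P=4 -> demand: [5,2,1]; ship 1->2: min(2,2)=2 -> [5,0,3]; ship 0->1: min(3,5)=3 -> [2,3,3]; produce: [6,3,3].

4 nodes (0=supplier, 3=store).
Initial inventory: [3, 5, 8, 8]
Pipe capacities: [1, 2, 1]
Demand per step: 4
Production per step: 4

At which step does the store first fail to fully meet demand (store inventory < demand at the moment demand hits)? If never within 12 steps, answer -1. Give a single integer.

Step 1: demand=4,sold=4 ship[2->3]=1 ship[1->2]=2 ship[0->1]=1 prod=4 -> [6 4 9 5]
Step 2: demand=4,sold=4 ship[2->3]=1 ship[1->2]=2 ship[0->1]=1 prod=4 -> [9 3 10 2]
Step 3: demand=4,sold=2 ship[2->3]=1 ship[1->2]=2 ship[0->1]=1 prod=4 -> [12 2 11 1]
Step 4: demand=4,sold=1 ship[2->3]=1 ship[1->2]=2 ship[0->1]=1 prod=4 -> [15 1 12 1]
Step 5: demand=4,sold=1 ship[2->3]=1 ship[1->2]=1 ship[0->1]=1 prod=4 -> [18 1 12 1]
Step 6: demand=4,sold=1 ship[2->3]=1 ship[1->2]=1 ship[0->1]=1 prod=4 -> [21 1 12 1]
Step 7: demand=4,sold=1 ship[2->3]=1 ship[1->2]=1 ship[0->1]=1 prod=4 -> [24 1 12 1]
Step 8: demand=4,sold=1 ship[2->3]=1 ship[1->2]=1 ship[0->1]=1 prod=4 -> [27 1 12 1]
Step 9: demand=4,sold=1 ship[2->3]=1 ship[1->2]=1 ship[0->1]=1 prod=4 -> [30 1 12 1]
Step 10: demand=4,sold=1 ship[2->3]=1 ship[1->2]=1 ship[0->1]=1 prod=4 -> [33 1 12 1]
Step 11: demand=4,sold=1 ship[2->3]=1 ship[1->2]=1 ship[0->1]=1 prod=4 -> [36 1 12 1]
Step 12: demand=4,sold=1 ship[2->3]=1 ship[1->2]=1 ship[0->1]=1 prod=4 -> [39 1 12 1]
First stockout at step 3

3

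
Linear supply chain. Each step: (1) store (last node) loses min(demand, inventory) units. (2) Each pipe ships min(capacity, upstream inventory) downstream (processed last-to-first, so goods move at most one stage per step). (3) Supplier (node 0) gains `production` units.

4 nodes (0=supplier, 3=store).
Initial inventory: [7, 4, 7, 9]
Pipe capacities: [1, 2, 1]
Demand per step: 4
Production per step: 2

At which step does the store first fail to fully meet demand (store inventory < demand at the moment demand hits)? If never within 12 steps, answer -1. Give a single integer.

Step 1: demand=4,sold=4 ship[2->3]=1 ship[1->2]=2 ship[0->1]=1 prod=2 -> [8 3 8 6]
Step 2: demand=4,sold=4 ship[2->3]=1 ship[1->2]=2 ship[0->1]=1 prod=2 -> [9 2 9 3]
Step 3: demand=4,sold=3 ship[2->3]=1 ship[1->2]=2 ship[0->1]=1 prod=2 -> [10 1 10 1]
Step 4: demand=4,sold=1 ship[2->3]=1 ship[1->2]=1 ship[0->1]=1 prod=2 -> [11 1 10 1]
Step 5: demand=4,sold=1 ship[2->3]=1 ship[1->2]=1 ship[0->1]=1 prod=2 -> [12 1 10 1]
Step 6: demand=4,sold=1 ship[2->3]=1 ship[1->2]=1 ship[0->1]=1 prod=2 -> [13 1 10 1]
Step 7: demand=4,sold=1 ship[2->3]=1 ship[1->2]=1 ship[0->1]=1 prod=2 -> [14 1 10 1]
Step 8: demand=4,sold=1 ship[2->3]=1 ship[1->2]=1 ship[0->1]=1 prod=2 -> [15 1 10 1]
Step 9: demand=4,sold=1 ship[2->3]=1 ship[1->2]=1 ship[0->1]=1 prod=2 -> [16 1 10 1]
Step 10: demand=4,sold=1 ship[2->3]=1 ship[1->2]=1 ship[0->1]=1 prod=2 -> [17 1 10 1]
Step 11: demand=4,sold=1 ship[2->3]=1 ship[1->2]=1 ship[0->1]=1 prod=2 -> [18 1 10 1]
Step 12: demand=4,sold=1 ship[2->3]=1 ship[1->2]=1 ship[0->1]=1 prod=2 -> [19 1 10 1]
First stockout at step 3

3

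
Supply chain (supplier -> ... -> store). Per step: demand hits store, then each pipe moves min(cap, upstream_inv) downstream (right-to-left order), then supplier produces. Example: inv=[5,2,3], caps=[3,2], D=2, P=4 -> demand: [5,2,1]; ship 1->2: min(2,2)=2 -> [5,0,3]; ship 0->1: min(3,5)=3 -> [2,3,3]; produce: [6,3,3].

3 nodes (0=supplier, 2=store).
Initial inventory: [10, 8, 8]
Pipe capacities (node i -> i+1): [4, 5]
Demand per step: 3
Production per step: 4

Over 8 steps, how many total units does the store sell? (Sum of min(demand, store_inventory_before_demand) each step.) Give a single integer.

Step 1: sold=3 (running total=3) -> [10 7 10]
Step 2: sold=3 (running total=6) -> [10 6 12]
Step 3: sold=3 (running total=9) -> [10 5 14]
Step 4: sold=3 (running total=12) -> [10 4 16]
Step 5: sold=3 (running total=15) -> [10 4 17]
Step 6: sold=3 (running total=18) -> [10 4 18]
Step 7: sold=3 (running total=21) -> [10 4 19]
Step 8: sold=3 (running total=24) -> [10 4 20]

Answer: 24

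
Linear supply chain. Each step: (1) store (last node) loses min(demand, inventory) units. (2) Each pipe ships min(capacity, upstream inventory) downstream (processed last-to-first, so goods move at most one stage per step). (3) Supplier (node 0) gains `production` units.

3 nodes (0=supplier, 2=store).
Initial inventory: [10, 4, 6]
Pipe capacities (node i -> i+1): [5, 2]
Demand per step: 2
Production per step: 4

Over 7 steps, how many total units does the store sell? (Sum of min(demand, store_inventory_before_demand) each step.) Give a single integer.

Answer: 14

Derivation:
Step 1: sold=2 (running total=2) -> [9 7 6]
Step 2: sold=2 (running total=4) -> [8 10 6]
Step 3: sold=2 (running total=6) -> [7 13 6]
Step 4: sold=2 (running total=8) -> [6 16 6]
Step 5: sold=2 (running total=10) -> [5 19 6]
Step 6: sold=2 (running total=12) -> [4 22 6]
Step 7: sold=2 (running total=14) -> [4 24 6]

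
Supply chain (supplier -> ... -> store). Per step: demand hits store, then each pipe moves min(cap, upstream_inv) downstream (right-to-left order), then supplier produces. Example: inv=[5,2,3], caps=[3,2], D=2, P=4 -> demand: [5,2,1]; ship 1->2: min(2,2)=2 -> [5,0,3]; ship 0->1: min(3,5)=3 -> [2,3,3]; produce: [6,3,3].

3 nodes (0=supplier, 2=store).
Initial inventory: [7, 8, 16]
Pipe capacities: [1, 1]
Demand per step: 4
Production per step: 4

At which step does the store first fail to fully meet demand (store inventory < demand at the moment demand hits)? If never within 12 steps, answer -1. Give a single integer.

Step 1: demand=4,sold=4 ship[1->2]=1 ship[0->1]=1 prod=4 -> [10 8 13]
Step 2: demand=4,sold=4 ship[1->2]=1 ship[0->1]=1 prod=4 -> [13 8 10]
Step 3: demand=4,sold=4 ship[1->2]=1 ship[0->1]=1 prod=4 -> [16 8 7]
Step 4: demand=4,sold=4 ship[1->2]=1 ship[0->1]=1 prod=4 -> [19 8 4]
Step 5: demand=4,sold=4 ship[1->2]=1 ship[0->1]=1 prod=4 -> [22 8 1]
Step 6: demand=4,sold=1 ship[1->2]=1 ship[0->1]=1 prod=4 -> [25 8 1]
Step 7: demand=4,sold=1 ship[1->2]=1 ship[0->1]=1 prod=4 -> [28 8 1]
Step 8: demand=4,sold=1 ship[1->2]=1 ship[0->1]=1 prod=4 -> [31 8 1]
Step 9: demand=4,sold=1 ship[1->2]=1 ship[0->1]=1 prod=4 -> [34 8 1]
Step 10: demand=4,sold=1 ship[1->2]=1 ship[0->1]=1 prod=4 -> [37 8 1]
Step 11: demand=4,sold=1 ship[1->2]=1 ship[0->1]=1 prod=4 -> [40 8 1]
Step 12: demand=4,sold=1 ship[1->2]=1 ship[0->1]=1 prod=4 -> [43 8 1]
First stockout at step 6

6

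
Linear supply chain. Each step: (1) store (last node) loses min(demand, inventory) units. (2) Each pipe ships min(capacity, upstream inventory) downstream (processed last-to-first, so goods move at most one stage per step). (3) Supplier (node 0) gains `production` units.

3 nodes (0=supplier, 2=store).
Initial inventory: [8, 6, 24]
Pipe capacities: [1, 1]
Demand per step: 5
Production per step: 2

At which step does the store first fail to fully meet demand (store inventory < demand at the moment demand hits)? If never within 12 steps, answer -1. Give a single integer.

Step 1: demand=5,sold=5 ship[1->2]=1 ship[0->1]=1 prod=2 -> [9 6 20]
Step 2: demand=5,sold=5 ship[1->2]=1 ship[0->1]=1 prod=2 -> [10 6 16]
Step 3: demand=5,sold=5 ship[1->2]=1 ship[0->1]=1 prod=2 -> [11 6 12]
Step 4: demand=5,sold=5 ship[1->2]=1 ship[0->1]=1 prod=2 -> [12 6 8]
Step 5: demand=5,sold=5 ship[1->2]=1 ship[0->1]=1 prod=2 -> [13 6 4]
Step 6: demand=5,sold=4 ship[1->2]=1 ship[0->1]=1 prod=2 -> [14 6 1]
Step 7: demand=5,sold=1 ship[1->2]=1 ship[0->1]=1 prod=2 -> [15 6 1]
Step 8: demand=5,sold=1 ship[1->2]=1 ship[0->1]=1 prod=2 -> [16 6 1]
Step 9: demand=5,sold=1 ship[1->2]=1 ship[0->1]=1 prod=2 -> [17 6 1]
Step 10: demand=5,sold=1 ship[1->2]=1 ship[0->1]=1 prod=2 -> [18 6 1]
Step 11: demand=5,sold=1 ship[1->2]=1 ship[0->1]=1 prod=2 -> [19 6 1]
Step 12: demand=5,sold=1 ship[1->2]=1 ship[0->1]=1 prod=2 -> [20 6 1]
First stockout at step 6

6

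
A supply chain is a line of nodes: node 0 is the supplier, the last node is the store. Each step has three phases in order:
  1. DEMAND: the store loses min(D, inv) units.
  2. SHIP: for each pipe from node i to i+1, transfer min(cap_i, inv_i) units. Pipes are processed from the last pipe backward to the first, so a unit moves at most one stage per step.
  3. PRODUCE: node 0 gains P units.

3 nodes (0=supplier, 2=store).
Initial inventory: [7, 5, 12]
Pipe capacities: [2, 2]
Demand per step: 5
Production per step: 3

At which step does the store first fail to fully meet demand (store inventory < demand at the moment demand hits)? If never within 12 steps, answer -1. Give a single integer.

Step 1: demand=5,sold=5 ship[1->2]=2 ship[0->1]=2 prod=3 -> [8 5 9]
Step 2: demand=5,sold=5 ship[1->2]=2 ship[0->1]=2 prod=3 -> [9 5 6]
Step 3: demand=5,sold=5 ship[1->2]=2 ship[0->1]=2 prod=3 -> [10 5 3]
Step 4: demand=5,sold=3 ship[1->2]=2 ship[0->1]=2 prod=3 -> [11 5 2]
Step 5: demand=5,sold=2 ship[1->2]=2 ship[0->1]=2 prod=3 -> [12 5 2]
Step 6: demand=5,sold=2 ship[1->2]=2 ship[0->1]=2 prod=3 -> [13 5 2]
Step 7: demand=5,sold=2 ship[1->2]=2 ship[0->1]=2 prod=3 -> [14 5 2]
Step 8: demand=5,sold=2 ship[1->2]=2 ship[0->1]=2 prod=3 -> [15 5 2]
Step 9: demand=5,sold=2 ship[1->2]=2 ship[0->1]=2 prod=3 -> [16 5 2]
Step 10: demand=5,sold=2 ship[1->2]=2 ship[0->1]=2 prod=3 -> [17 5 2]
Step 11: demand=5,sold=2 ship[1->2]=2 ship[0->1]=2 prod=3 -> [18 5 2]
Step 12: demand=5,sold=2 ship[1->2]=2 ship[0->1]=2 prod=3 -> [19 5 2]
First stockout at step 4

4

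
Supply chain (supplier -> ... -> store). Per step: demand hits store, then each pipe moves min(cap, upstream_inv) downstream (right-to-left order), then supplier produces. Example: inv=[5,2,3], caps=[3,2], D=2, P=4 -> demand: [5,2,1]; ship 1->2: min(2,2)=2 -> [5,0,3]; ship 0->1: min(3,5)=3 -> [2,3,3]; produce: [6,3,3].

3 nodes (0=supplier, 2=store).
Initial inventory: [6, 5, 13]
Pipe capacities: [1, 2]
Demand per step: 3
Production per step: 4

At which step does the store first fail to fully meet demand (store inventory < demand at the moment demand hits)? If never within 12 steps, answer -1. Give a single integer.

Step 1: demand=3,sold=3 ship[1->2]=2 ship[0->1]=1 prod=4 -> [9 4 12]
Step 2: demand=3,sold=3 ship[1->2]=2 ship[0->1]=1 prod=4 -> [12 3 11]
Step 3: demand=3,sold=3 ship[1->2]=2 ship[0->1]=1 prod=4 -> [15 2 10]
Step 4: demand=3,sold=3 ship[1->2]=2 ship[0->1]=1 prod=4 -> [18 1 9]
Step 5: demand=3,sold=3 ship[1->2]=1 ship[0->1]=1 prod=4 -> [21 1 7]
Step 6: demand=3,sold=3 ship[1->2]=1 ship[0->1]=1 prod=4 -> [24 1 5]
Step 7: demand=3,sold=3 ship[1->2]=1 ship[0->1]=1 prod=4 -> [27 1 3]
Step 8: demand=3,sold=3 ship[1->2]=1 ship[0->1]=1 prod=4 -> [30 1 1]
Step 9: demand=3,sold=1 ship[1->2]=1 ship[0->1]=1 prod=4 -> [33 1 1]
Step 10: demand=3,sold=1 ship[1->2]=1 ship[0->1]=1 prod=4 -> [36 1 1]
Step 11: demand=3,sold=1 ship[1->2]=1 ship[0->1]=1 prod=4 -> [39 1 1]
Step 12: demand=3,sold=1 ship[1->2]=1 ship[0->1]=1 prod=4 -> [42 1 1]
First stockout at step 9

9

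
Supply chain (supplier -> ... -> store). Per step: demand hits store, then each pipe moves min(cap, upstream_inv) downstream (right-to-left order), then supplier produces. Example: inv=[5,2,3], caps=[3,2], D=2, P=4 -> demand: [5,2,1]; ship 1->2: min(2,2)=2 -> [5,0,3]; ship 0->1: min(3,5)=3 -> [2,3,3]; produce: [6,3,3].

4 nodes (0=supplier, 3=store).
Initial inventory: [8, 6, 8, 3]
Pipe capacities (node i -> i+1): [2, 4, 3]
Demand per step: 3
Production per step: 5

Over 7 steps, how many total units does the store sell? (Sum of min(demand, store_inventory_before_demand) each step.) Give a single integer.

Step 1: sold=3 (running total=3) -> [11 4 9 3]
Step 2: sold=3 (running total=6) -> [14 2 10 3]
Step 3: sold=3 (running total=9) -> [17 2 9 3]
Step 4: sold=3 (running total=12) -> [20 2 8 3]
Step 5: sold=3 (running total=15) -> [23 2 7 3]
Step 6: sold=3 (running total=18) -> [26 2 6 3]
Step 7: sold=3 (running total=21) -> [29 2 5 3]

Answer: 21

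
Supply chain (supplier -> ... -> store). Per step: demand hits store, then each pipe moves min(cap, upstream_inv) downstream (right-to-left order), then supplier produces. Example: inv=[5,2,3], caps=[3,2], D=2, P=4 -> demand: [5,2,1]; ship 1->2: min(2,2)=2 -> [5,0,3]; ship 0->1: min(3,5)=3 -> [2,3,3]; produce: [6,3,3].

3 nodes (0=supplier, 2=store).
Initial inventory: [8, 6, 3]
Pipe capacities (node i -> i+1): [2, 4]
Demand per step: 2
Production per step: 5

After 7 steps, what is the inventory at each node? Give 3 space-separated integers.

Step 1: demand=2,sold=2 ship[1->2]=4 ship[0->1]=2 prod=5 -> inv=[11 4 5]
Step 2: demand=2,sold=2 ship[1->2]=4 ship[0->1]=2 prod=5 -> inv=[14 2 7]
Step 3: demand=2,sold=2 ship[1->2]=2 ship[0->1]=2 prod=5 -> inv=[17 2 7]
Step 4: demand=2,sold=2 ship[1->2]=2 ship[0->1]=2 prod=5 -> inv=[20 2 7]
Step 5: demand=2,sold=2 ship[1->2]=2 ship[0->1]=2 prod=5 -> inv=[23 2 7]
Step 6: demand=2,sold=2 ship[1->2]=2 ship[0->1]=2 prod=5 -> inv=[26 2 7]
Step 7: demand=2,sold=2 ship[1->2]=2 ship[0->1]=2 prod=5 -> inv=[29 2 7]

29 2 7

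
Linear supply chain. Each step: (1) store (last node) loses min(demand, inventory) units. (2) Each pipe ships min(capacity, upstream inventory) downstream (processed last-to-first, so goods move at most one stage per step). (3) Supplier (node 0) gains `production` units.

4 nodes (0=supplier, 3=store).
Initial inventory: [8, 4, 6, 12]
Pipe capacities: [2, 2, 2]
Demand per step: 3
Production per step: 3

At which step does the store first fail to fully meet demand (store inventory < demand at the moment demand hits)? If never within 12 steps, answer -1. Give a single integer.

Step 1: demand=3,sold=3 ship[2->3]=2 ship[1->2]=2 ship[0->1]=2 prod=3 -> [9 4 6 11]
Step 2: demand=3,sold=3 ship[2->3]=2 ship[1->2]=2 ship[0->1]=2 prod=3 -> [10 4 6 10]
Step 3: demand=3,sold=3 ship[2->3]=2 ship[1->2]=2 ship[0->1]=2 prod=3 -> [11 4 6 9]
Step 4: demand=3,sold=3 ship[2->3]=2 ship[1->2]=2 ship[0->1]=2 prod=3 -> [12 4 6 8]
Step 5: demand=3,sold=3 ship[2->3]=2 ship[1->2]=2 ship[0->1]=2 prod=3 -> [13 4 6 7]
Step 6: demand=3,sold=3 ship[2->3]=2 ship[1->2]=2 ship[0->1]=2 prod=3 -> [14 4 6 6]
Step 7: demand=3,sold=3 ship[2->3]=2 ship[1->2]=2 ship[0->1]=2 prod=3 -> [15 4 6 5]
Step 8: demand=3,sold=3 ship[2->3]=2 ship[1->2]=2 ship[0->1]=2 prod=3 -> [16 4 6 4]
Step 9: demand=3,sold=3 ship[2->3]=2 ship[1->2]=2 ship[0->1]=2 prod=3 -> [17 4 6 3]
Step 10: demand=3,sold=3 ship[2->3]=2 ship[1->2]=2 ship[0->1]=2 prod=3 -> [18 4 6 2]
Step 11: demand=3,sold=2 ship[2->3]=2 ship[1->2]=2 ship[0->1]=2 prod=3 -> [19 4 6 2]
Step 12: demand=3,sold=2 ship[2->3]=2 ship[1->2]=2 ship[0->1]=2 prod=3 -> [20 4 6 2]
First stockout at step 11

11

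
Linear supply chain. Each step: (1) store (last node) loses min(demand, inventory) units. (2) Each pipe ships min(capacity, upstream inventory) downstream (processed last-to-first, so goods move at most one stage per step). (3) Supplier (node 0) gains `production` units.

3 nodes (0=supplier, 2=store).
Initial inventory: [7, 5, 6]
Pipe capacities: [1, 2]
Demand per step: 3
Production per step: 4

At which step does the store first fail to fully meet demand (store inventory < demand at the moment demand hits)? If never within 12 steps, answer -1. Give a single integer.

Step 1: demand=3,sold=3 ship[1->2]=2 ship[0->1]=1 prod=4 -> [10 4 5]
Step 2: demand=3,sold=3 ship[1->2]=2 ship[0->1]=1 prod=4 -> [13 3 4]
Step 3: demand=3,sold=3 ship[1->2]=2 ship[0->1]=1 prod=4 -> [16 2 3]
Step 4: demand=3,sold=3 ship[1->2]=2 ship[0->1]=1 prod=4 -> [19 1 2]
Step 5: demand=3,sold=2 ship[1->2]=1 ship[0->1]=1 prod=4 -> [22 1 1]
Step 6: demand=3,sold=1 ship[1->2]=1 ship[0->1]=1 prod=4 -> [25 1 1]
Step 7: demand=3,sold=1 ship[1->2]=1 ship[0->1]=1 prod=4 -> [28 1 1]
Step 8: demand=3,sold=1 ship[1->2]=1 ship[0->1]=1 prod=4 -> [31 1 1]
Step 9: demand=3,sold=1 ship[1->2]=1 ship[0->1]=1 prod=4 -> [34 1 1]
Step 10: demand=3,sold=1 ship[1->2]=1 ship[0->1]=1 prod=4 -> [37 1 1]
Step 11: demand=3,sold=1 ship[1->2]=1 ship[0->1]=1 prod=4 -> [40 1 1]
Step 12: demand=3,sold=1 ship[1->2]=1 ship[0->1]=1 prod=4 -> [43 1 1]
First stockout at step 5

5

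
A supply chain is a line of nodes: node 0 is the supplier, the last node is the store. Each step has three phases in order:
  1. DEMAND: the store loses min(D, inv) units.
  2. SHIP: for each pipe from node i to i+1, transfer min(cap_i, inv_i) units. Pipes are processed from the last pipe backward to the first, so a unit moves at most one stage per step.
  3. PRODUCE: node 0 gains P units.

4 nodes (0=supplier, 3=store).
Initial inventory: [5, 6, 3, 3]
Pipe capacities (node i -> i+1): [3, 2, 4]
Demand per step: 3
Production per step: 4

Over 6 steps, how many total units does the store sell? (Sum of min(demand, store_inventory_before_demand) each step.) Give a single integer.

Answer: 14

Derivation:
Step 1: sold=3 (running total=3) -> [6 7 2 3]
Step 2: sold=3 (running total=6) -> [7 8 2 2]
Step 3: sold=2 (running total=8) -> [8 9 2 2]
Step 4: sold=2 (running total=10) -> [9 10 2 2]
Step 5: sold=2 (running total=12) -> [10 11 2 2]
Step 6: sold=2 (running total=14) -> [11 12 2 2]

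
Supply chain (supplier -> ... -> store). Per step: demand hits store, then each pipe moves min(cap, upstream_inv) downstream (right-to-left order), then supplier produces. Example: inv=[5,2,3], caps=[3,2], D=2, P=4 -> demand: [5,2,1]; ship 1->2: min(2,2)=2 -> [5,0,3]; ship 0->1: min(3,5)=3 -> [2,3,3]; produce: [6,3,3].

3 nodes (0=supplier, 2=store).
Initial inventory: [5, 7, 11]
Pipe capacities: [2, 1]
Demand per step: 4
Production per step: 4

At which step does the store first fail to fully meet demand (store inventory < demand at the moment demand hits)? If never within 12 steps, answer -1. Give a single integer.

Step 1: demand=4,sold=4 ship[1->2]=1 ship[0->1]=2 prod=4 -> [7 8 8]
Step 2: demand=4,sold=4 ship[1->2]=1 ship[0->1]=2 prod=4 -> [9 9 5]
Step 3: demand=4,sold=4 ship[1->2]=1 ship[0->1]=2 prod=4 -> [11 10 2]
Step 4: demand=4,sold=2 ship[1->2]=1 ship[0->1]=2 prod=4 -> [13 11 1]
Step 5: demand=4,sold=1 ship[1->2]=1 ship[0->1]=2 prod=4 -> [15 12 1]
Step 6: demand=4,sold=1 ship[1->2]=1 ship[0->1]=2 prod=4 -> [17 13 1]
Step 7: demand=4,sold=1 ship[1->2]=1 ship[0->1]=2 prod=4 -> [19 14 1]
Step 8: demand=4,sold=1 ship[1->2]=1 ship[0->1]=2 prod=4 -> [21 15 1]
Step 9: demand=4,sold=1 ship[1->2]=1 ship[0->1]=2 prod=4 -> [23 16 1]
Step 10: demand=4,sold=1 ship[1->2]=1 ship[0->1]=2 prod=4 -> [25 17 1]
Step 11: demand=4,sold=1 ship[1->2]=1 ship[0->1]=2 prod=4 -> [27 18 1]
Step 12: demand=4,sold=1 ship[1->2]=1 ship[0->1]=2 prod=4 -> [29 19 1]
First stockout at step 4

4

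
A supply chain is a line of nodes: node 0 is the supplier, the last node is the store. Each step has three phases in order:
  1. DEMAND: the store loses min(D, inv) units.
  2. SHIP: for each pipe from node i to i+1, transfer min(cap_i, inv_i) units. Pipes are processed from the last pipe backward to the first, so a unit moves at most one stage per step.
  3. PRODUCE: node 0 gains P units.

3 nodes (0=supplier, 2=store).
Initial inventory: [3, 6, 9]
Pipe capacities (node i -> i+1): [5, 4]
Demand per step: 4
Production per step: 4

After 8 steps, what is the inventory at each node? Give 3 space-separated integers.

Step 1: demand=4,sold=4 ship[1->2]=4 ship[0->1]=3 prod=4 -> inv=[4 5 9]
Step 2: demand=4,sold=4 ship[1->2]=4 ship[0->1]=4 prod=4 -> inv=[4 5 9]
Step 3: demand=4,sold=4 ship[1->2]=4 ship[0->1]=4 prod=4 -> inv=[4 5 9]
Step 4: demand=4,sold=4 ship[1->2]=4 ship[0->1]=4 prod=4 -> inv=[4 5 9]
Step 5: demand=4,sold=4 ship[1->2]=4 ship[0->1]=4 prod=4 -> inv=[4 5 9]
Step 6: demand=4,sold=4 ship[1->2]=4 ship[0->1]=4 prod=4 -> inv=[4 5 9]
Step 7: demand=4,sold=4 ship[1->2]=4 ship[0->1]=4 prod=4 -> inv=[4 5 9]
Step 8: demand=4,sold=4 ship[1->2]=4 ship[0->1]=4 prod=4 -> inv=[4 5 9]

4 5 9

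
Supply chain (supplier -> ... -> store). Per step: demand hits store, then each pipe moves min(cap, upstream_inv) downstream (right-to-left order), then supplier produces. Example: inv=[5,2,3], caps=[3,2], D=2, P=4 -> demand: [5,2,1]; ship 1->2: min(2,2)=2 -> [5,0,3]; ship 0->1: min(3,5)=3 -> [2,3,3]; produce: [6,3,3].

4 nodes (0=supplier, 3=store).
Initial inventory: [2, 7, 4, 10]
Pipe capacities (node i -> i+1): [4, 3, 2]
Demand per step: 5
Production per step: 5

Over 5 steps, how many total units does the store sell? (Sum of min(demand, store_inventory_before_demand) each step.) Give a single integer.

Step 1: sold=5 (running total=5) -> [5 6 5 7]
Step 2: sold=5 (running total=10) -> [6 7 6 4]
Step 3: sold=4 (running total=14) -> [7 8 7 2]
Step 4: sold=2 (running total=16) -> [8 9 8 2]
Step 5: sold=2 (running total=18) -> [9 10 9 2]

Answer: 18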